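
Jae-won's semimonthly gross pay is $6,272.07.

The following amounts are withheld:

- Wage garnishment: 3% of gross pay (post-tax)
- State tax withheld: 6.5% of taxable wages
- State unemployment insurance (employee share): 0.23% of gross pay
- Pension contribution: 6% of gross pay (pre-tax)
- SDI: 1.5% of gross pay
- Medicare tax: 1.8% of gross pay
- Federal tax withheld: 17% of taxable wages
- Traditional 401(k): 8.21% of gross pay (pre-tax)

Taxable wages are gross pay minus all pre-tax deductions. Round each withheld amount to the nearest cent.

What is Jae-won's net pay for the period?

$3,706.75

Pension contribution: $6,272.07 × 0.06 = $376.32
Traditional 401(k): $6,272.07 × 0.0821 = $514.94
Pre-tax total = $376.32 + $514.94 = $891.26
Taxable wages = $6,272.07 − $891.26 = $5,380.81
State tax withheld: $5,380.81 × 0.065 = $349.75
Federal tax withheld: $5,380.81 × 0.17 = $914.74
Medicare tax: $6,272.07 × 0.018 = $112.90
SDI: $6,272.07 × 0.015 = $94.08
State unemployment insurance (employee share): $6,272.07 × 0.0023 = $14.43
Wage garnishment: $6,272.07 × 0.03 = $188.16
Total deductions = $376.32 + $514.94 + $349.75 + $914.74 + $112.90 + $94.08 + $14.43 + $188.16 = $2,565.32
Net pay = $6,272.07 − $2,565.32 = $3,706.75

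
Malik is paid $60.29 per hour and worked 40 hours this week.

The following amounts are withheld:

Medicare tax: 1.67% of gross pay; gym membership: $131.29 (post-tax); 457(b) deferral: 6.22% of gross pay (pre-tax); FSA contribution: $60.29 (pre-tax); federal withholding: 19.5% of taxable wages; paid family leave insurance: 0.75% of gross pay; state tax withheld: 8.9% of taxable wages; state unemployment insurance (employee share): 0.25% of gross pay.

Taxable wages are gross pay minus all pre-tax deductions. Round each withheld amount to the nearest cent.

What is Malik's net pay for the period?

$1380.45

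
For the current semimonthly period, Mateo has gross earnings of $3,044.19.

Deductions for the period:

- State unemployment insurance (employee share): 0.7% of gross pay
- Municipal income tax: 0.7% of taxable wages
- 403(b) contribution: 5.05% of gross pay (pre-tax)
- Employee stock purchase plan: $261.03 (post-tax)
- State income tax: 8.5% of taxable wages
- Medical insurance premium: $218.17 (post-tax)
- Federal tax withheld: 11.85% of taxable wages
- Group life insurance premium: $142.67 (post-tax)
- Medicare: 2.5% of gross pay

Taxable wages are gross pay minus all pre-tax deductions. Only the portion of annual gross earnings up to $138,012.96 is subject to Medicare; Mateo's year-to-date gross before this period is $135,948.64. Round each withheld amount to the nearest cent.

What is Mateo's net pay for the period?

403(b) contribution: $3,044.19 × 0.0505 = $153.73
Taxable wages = $3,044.19 − $153.73 = $2,890.46
Municipal income tax: $2,890.46 × 0.007 = $20.23
State income tax: $2,890.46 × 0.085 = $245.69
Federal tax withheld: $2,890.46 × 0.1185 = $342.52
Medicare: only $138,012.96 − $135,948.64 = $2,064.32 of this check is subject → $2,064.32 × 0.025 = $51.61
State unemployment insurance (employee share): $3,044.19 × 0.007 = $21.31
Group life insurance premium: $142.67
Employee stock purchase plan: $261.03
Medical insurance premium: $218.17
Total deductions = $153.73 + $20.23 + $245.69 + $342.52 + $51.61 + $21.31 + $142.67 + $261.03 + $218.17 = $1,456.96
Net pay = $3,044.19 − $1,456.96 = $1,587.23

$1,587.23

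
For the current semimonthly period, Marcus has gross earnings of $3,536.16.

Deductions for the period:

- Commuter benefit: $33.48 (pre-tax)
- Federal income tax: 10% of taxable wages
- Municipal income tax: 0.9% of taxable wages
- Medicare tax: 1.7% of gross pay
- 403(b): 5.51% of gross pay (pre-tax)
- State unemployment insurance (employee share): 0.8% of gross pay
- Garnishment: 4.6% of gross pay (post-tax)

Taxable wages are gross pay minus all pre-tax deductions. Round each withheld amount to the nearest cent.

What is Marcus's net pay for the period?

403(b): $3,536.16 × 0.0551 = $194.84
Commuter benefit: $33.48
Pre-tax total = $194.84 + $33.48 = $228.32
Taxable wages = $3,536.16 − $228.32 = $3,307.84
Municipal income tax: $3,307.84 × 0.009 = $29.77
Federal income tax: $3,307.84 × 0.1 = $330.78
Medicare tax: $3,536.16 × 0.017 = $60.11
State unemployment insurance (employee share): $3,536.16 × 0.008 = $28.29
Garnishment: $3,536.16 × 0.046 = $162.66
Total deductions = $194.84 + $33.48 + $29.77 + $330.78 + $60.11 + $28.29 + $162.66 = $839.93
Net pay = $3,536.16 − $839.93 = $2,696.23

$2,696.23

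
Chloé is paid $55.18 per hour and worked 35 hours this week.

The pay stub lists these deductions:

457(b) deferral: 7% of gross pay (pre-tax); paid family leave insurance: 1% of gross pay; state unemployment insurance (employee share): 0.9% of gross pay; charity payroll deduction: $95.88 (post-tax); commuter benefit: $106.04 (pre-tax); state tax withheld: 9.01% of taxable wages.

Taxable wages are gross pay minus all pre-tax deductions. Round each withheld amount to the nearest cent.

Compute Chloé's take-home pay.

$1405.22

Gross pay: 35 × $55.18 = $1931.30
Commuter benefit: $106.04
457(b) deferral: $1931.30 × 0.07 = $135.19
Pre-tax total = $106.04 + $135.19 = $241.23
Taxable wages = $1931.30 − $241.23 = $1690.07
State tax withheld: $1690.07 × 0.0901 = $152.28
Paid family leave insurance: $1931.30 × 0.01 = $19.31
State unemployment insurance (employee share): $1931.30 × 0.009 = $17.38
Charity payroll deduction: $95.88
Total deductions = $106.04 + $135.19 + $152.28 + $19.31 + $17.38 + $95.88 = $526.08
Net pay = $1931.30 − $526.08 = $1405.22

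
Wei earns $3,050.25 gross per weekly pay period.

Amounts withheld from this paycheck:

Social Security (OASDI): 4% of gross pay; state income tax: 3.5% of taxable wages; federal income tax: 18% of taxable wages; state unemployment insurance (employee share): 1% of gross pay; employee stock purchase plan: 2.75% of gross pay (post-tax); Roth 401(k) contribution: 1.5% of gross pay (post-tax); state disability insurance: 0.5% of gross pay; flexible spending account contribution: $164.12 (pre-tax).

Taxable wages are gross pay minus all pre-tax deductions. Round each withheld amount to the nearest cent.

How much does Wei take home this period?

$1,968.23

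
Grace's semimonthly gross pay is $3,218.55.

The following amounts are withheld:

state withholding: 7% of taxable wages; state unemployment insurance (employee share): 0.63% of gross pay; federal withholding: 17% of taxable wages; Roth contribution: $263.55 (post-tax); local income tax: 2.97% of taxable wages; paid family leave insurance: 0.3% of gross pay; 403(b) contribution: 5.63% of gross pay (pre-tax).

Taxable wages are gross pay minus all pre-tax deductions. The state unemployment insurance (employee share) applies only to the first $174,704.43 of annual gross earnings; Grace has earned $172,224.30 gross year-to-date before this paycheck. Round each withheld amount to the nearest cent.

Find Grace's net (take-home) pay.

$1,929.35

403(b) contribution: $3,218.55 × 0.0563 = $181.20
Taxable wages = $3,218.55 − $181.20 = $3,037.35
State withholding: $3,037.35 × 0.07 = $212.61
Local income tax: $3,037.35 × 0.0297 = $90.21
Federal withholding: $3,037.35 × 0.17 = $516.35
Paid family leave insurance: $3,218.55 × 0.003 = $9.66
State unemployment insurance (employee share): only $174,704.43 − $172,224.30 = $2,480.13 of this check is subject → $2,480.13 × 0.0063 = $15.62
Roth contribution: $263.55
Total deductions = $181.20 + $212.61 + $90.21 + $516.35 + $9.66 + $15.62 + $263.55 = $1,289.20
Net pay = $3,218.55 − $1,289.20 = $1,929.35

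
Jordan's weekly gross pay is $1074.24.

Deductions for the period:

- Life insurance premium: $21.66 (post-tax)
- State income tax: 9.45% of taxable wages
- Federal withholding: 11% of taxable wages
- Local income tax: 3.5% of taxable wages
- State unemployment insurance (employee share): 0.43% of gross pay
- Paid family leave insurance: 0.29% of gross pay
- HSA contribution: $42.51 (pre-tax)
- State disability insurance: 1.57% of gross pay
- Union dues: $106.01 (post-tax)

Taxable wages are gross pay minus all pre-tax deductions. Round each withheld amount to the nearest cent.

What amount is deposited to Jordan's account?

$632.35

HSA contribution: $42.51
Taxable wages = $1074.24 − $42.51 = $1031.73
Federal withholding: $1031.73 × 0.11 = $113.49
State income tax: $1031.73 × 0.0945 = $97.50
Local income tax: $1031.73 × 0.035 = $36.11
Paid family leave insurance: $1074.24 × 0.0029 = $3.12
State unemployment insurance (employee share): $1074.24 × 0.0043 = $4.62
State disability insurance: $1074.24 × 0.0157 = $16.87
Union dues: $106.01
Life insurance premium: $21.66
Total deductions = $42.51 + $113.49 + $97.50 + $36.11 + $3.12 + $4.62 + $16.87 + $106.01 + $21.66 = $441.89
Net pay = $1074.24 − $441.89 = $632.35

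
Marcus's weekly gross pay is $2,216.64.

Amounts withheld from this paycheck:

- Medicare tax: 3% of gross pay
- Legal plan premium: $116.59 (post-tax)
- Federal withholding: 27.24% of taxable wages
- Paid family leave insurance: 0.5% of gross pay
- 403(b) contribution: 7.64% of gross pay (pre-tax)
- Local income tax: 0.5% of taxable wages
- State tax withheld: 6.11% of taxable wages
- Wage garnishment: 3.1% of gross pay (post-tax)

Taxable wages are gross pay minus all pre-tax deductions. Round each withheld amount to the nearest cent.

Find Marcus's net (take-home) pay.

$1,091.39

403(b) contribution: $2,216.64 × 0.0764 = $169.35
Taxable wages = $2,216.64 − $169.35 = $2,047.29
Federal withholding: $2,047.29 × 0.2724 = $557.68
State tax withheld: $2,047.29 × 0.0611 = $125.09
Local income tax: $2,047.29 × 0.005 = $10.24
Paid family leave insurance: $2,216.64 × 0.005 = $11.08
Medicare tax: $2,216.64 × 0.03 = $66.50
Legal plan premium: $116.59
Wage garnishment: $2,216.64 × 0.031 = $68.72
Total deductions = $169.35 + $557.68 + $125.09 + $10.24 + $11.08 + $66.50 + $116.59 + $68.72 = $1,125.25
Net pay = $2,216.64 − $1,125.25 = $1,091.39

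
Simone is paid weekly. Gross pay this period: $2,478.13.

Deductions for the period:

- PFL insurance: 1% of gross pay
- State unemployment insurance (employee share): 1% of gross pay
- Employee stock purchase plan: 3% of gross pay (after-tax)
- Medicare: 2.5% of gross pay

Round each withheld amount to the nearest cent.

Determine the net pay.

PFL insurance: $2,478.13 × 0.01 = $24.78
State unemployment insurance (employee share): $2,478.13 × 0.01 = $24.78
Medicare: $2,478.13 × 0.025 = $61.95
Employee stock purchase plan: $2,478.13 × 0.03 = $74.34
Total deductions = $24.78 + $24.78 + $61.95 + $74.34 = $185.85
Net pay = $2,478.13 − $185.85 = $2,292.28

$2,292.28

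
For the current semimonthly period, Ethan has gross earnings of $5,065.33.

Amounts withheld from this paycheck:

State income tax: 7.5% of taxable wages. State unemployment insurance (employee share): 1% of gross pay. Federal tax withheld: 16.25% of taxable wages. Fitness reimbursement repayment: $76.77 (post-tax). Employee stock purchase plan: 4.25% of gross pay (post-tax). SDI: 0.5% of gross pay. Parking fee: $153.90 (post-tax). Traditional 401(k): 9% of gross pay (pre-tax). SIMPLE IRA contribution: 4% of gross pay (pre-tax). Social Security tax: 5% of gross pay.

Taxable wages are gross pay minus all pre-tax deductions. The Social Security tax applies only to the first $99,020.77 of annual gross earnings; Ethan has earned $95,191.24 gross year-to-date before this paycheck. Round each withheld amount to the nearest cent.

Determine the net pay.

Traditional 401(k): $5,065.33 × 0.09 = $455.88
SIMPLE IRA contribution: $5,065.33 × 0.04 = $202.61
Pre-tax total = $455.88 + $202.61 = $658.49
Taxable wages = $5,065.33 − $658.49 = $4,406.84
State income tax: $4,406.84 × 0.075 = $330.51
Federal tax withheld: $4,406.84 × 0.1625 = $716.11
SDI: $5,065.33 × 0.005 = $25.33
State unemployment insurance (employee share): $5,065.33 × 0.01 = $50.65
Social Security tax: only $99,020.77 − $95,191.24 = $3,829.53 of this check is subject → $3,829.53 × 0.05 = $191.48
Employee stock purchase plan: $5,065.33 × 0.0425 = $215.28
Parking fee: $153.90
Fitness reimbursement repayment: $76.77
Total deductions = $455.88 + $202.61 + $330.51 + $716.11 + $25.33 + $50.65 + $191.48 + $215.28 + $153.90 + $76.77 = $2,418.52
Net pay = $5,065.33 − $2,418.52 = $2,646.81

$2,646.81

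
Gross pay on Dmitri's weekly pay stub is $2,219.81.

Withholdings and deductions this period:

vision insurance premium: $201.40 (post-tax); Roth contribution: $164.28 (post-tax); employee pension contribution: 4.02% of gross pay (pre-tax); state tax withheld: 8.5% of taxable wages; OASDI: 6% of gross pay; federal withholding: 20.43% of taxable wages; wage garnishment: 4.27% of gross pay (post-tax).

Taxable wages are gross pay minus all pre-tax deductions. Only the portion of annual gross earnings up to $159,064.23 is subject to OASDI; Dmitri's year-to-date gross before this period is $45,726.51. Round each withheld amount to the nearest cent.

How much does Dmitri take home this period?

Employee pension contribution: $2,219.81 × 0.0402 = $89.24
Taxable wages = $2,219.81 − $89.24 = $2,130.57
State tax withheld: $2,130.57 × 0.085 = $181.10
Federal withholding: $2,130.57 × 0.2043 = $435.28
OASDI: cap not yet reached, full $2,219.81 is subject → $2,219.81 × 0.06 = $133.19
Roth contribution: $164.28
Wage garnishment: $2,219.81 × 0.0427 = $94.79
Vision insurance premium: $201.40
Total deductions = $89.24 + $181.10 + $435.28 + $133.19 + $164.28 + $94.79 + $201.40 = $1,299.28
Net pay = $2,219.81 − $1,299.28 = $920.53

$920.53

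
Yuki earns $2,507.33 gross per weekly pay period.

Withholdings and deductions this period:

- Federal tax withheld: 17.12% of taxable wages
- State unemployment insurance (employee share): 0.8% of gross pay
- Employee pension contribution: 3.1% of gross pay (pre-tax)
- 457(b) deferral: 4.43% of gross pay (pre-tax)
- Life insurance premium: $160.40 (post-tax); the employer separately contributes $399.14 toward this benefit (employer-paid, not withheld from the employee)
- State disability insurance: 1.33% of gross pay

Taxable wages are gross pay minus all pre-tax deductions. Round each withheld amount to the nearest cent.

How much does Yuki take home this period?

$1,707.79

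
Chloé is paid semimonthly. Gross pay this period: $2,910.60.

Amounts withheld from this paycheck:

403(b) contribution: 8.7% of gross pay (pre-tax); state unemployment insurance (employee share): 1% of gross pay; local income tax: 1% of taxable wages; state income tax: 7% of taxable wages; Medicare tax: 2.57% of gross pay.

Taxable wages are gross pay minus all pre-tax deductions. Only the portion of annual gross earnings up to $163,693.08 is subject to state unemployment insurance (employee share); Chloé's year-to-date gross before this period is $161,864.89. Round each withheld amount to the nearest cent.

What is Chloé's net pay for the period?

403(b) contribution: $2,910.60 × 0.087 = $253.22
Taxable wages = $2,910.60 − $253.22 = $2,657.38
Local income tax: $2,657.38 × 0.01 = $26.57
State income tax: $2,657.38 × 0.07 = $186.02
Medicare tax: $2,910.60 × 0.0257 = $74.80
State unemployment insurance (employee share): only $163,693.08 − $161,864.89 = $1,828.19 of this check is subject → $1,828.19 × 0.01 = $18.28
Total deductions = $253.22 + $26.57 + $186.02 + $74.80 + $18.28 = $558.89
Net pay = $2,910.60 − $558.89 = $2,351.71

$2,351.71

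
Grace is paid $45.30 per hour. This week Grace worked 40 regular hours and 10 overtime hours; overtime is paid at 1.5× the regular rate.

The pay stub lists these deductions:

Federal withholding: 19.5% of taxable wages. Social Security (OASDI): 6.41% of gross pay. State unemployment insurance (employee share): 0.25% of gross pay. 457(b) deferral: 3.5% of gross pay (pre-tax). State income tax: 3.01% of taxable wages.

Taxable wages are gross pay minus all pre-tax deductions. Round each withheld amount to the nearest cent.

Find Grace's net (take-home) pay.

$1,697.15

Regular pay: 40 × $45.30 = $1,812.00
Overtime pay: 10 × $45.30 × 1.5 = $679.50
Gross pay = $1,812.00 + $679.50 = $2,491.50
457(b) deferral: $2,491.50 × 0.035 = $87.20
Taxable wages = $2,491.50 − $87.20 = $2,404.30
Federal withholding: $2,404.30 × 0.195 = $468.84
State income tax: $2,404.30 × 0.0301 = $72.37
Social Security (OASDI): $2,491.50 × 0.0641 = $159.71
State unemployment insurance (employee share): $2,491.50 × 0.0025 = $6.23
Total deductions = $87.20 + $468.84 + $72.37 + $159.71 + $6.23 = $794.35
Net pay = $2,491.50 − $794.35 = $1,697.15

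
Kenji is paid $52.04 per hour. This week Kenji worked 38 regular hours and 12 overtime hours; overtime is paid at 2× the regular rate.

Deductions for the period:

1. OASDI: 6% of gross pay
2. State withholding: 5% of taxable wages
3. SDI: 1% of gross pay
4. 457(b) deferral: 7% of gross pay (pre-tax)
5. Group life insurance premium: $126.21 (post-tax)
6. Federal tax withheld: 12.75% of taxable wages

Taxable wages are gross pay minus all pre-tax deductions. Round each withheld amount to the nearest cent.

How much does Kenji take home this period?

Regular pay: 38 × $52.04 = $1,977.52
Overtime pay: 12 × $52.04 × 2 = $1,248.96
Gross pay = $1,977.52 + $1,248.96 = $3,226.48
457(b) deferral: $3,226.48 × 0.07 = $225.85
Taxable wages = $3,226.48 − $225.85 = $3,000.63
State withholding: $3,000.63 × 0.05 = $150.03
Federal tax withheld: $3,000.63 × 0.1275 = $382.58
SDI: $3,226.48 × 0.01 = $32.26
OASDI: $3,226.48 × 0.06 = $193.59
Group life insurance premium: $126.21
Total deductions = $225.85 + $150.03 + $382.58 + $32.26 + $193.59 + $126.21 = $1,110.52
Net pay = $3,226.48 − $1,110.52 = $2,115.96

$2,115.96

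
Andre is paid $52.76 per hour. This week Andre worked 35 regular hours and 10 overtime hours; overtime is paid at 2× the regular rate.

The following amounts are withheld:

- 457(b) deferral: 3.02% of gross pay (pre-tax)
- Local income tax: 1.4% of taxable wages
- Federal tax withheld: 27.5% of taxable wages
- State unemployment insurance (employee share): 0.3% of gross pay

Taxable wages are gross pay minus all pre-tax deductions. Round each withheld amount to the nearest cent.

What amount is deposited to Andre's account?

$1,992.16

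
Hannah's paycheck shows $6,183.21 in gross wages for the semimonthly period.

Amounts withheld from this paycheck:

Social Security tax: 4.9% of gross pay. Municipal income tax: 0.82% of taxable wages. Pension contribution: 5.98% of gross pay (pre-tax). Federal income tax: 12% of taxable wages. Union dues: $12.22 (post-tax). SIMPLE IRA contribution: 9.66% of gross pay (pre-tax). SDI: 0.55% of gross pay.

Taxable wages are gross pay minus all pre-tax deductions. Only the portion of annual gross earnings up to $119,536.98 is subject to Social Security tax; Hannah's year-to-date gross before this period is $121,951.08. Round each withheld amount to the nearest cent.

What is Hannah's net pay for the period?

SIMPLE IRA contribution: $6,183.21 × 0.0966 = $597.30
Pension contribution: $6,183.21 × 0.0598 = $369.76
Pre-tax total = $597.30 + $369.76 = $967.06
Taxable wages = $6,183.21 − $967.06 = $5,216.15
Municipal income tax: $5,216.15 × 0.0082 = $42.77
Federal income tax: $5,216.15 × 0.12 = $625.94
SDI: $6,183.21 × 0.0055 = $34.01
Social Security tax: annual cap $119,536.98 already reached (YTD $121,951.08), so $0.00
Union dues: $12.22
Total deductions = $597.30 + $369.76 + $42.77 + $625.94 + $34.01 + $0.00 + $12.22 = $1,682.00
Net pay = $6,183.21 − $1,682.00 = $4,501.21

$4,501.21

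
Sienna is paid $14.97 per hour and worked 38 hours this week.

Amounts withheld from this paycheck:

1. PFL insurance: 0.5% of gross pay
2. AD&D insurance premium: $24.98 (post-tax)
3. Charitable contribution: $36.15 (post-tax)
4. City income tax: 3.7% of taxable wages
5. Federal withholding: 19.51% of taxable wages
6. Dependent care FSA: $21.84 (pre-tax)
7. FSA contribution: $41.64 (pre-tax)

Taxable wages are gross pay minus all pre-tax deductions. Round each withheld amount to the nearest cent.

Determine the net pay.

Gross pay: 38 × $14.97 = $568.86
FSA contribution: $41.64
Dependent care FSA: $21.84
Pre-tax total = $41.64 + $21.84 = $63.48
Taxable wages = $568.86 − $63.48 = $505.38
City income tax: $505.38 × 0.037 = $18.70
Federal withholding: $505.38 × 0.1951 = $98.60
PFL insurance: $568.86 × 0.005 = $2.84
AD&D insurance premium: $24.98
Charitable contribution: $36.15
Total deductions = $41.64 + $21.84 + $18.70 + $98.60 + $2.84 + $24.98 + $36.15 = $244.75
Net pay = $568.86 − $244.75 = $324.11

$324.11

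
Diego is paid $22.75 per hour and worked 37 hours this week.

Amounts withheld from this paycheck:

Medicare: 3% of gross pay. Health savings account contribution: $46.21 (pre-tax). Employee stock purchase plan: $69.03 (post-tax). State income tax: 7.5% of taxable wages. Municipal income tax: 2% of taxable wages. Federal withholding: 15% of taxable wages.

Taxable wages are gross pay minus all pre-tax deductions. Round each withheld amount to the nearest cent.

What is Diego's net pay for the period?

Gross pay: 37 × $22.75 = $841.75
Health savings account contribution: $46.21
Taxable wages = $841.75 − $46.21 = $795.54
Municipal income tax: $795.54 × 0.02 = $15.91
State income tax: $795.54 × 0.075 = $59.67
Federal withholding: $795.54 × 0.15 = $119.33
Medicare: $841.75 × 0.03 = $25.25
Employee stock purchase plan: $69.03
Total deductions = $46.21 + $15.91 + $59.67 + $119.33 + $25.25 + $69.03 = $335.40
Net pay = $841.75 − $335.40 = $506.35

$506.35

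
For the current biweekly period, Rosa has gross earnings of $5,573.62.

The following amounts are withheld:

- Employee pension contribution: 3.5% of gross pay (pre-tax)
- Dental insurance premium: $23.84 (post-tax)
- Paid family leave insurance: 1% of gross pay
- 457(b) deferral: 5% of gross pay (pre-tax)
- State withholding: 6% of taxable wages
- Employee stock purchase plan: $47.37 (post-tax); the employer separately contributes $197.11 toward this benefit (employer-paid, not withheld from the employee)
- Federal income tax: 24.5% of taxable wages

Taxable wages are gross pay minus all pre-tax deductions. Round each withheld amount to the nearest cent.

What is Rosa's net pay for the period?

$3,417.45

Employee pension contribution: $5,573.62 × 0.035 = $195.08
457(b) deferral: $5,573.62 × 0.05 = $278.68
Pre-tax total = $195.08 + $278.68 = $473.76
Taxable wages = $5,573.62 − $473.76 = $5,099.86
State withholding: $5,099.86 × 0.06 = $305.99
Federal income tax: $5,099.86 × 0.245 = $1,249.47
Paid family leave insurance: $5,573.62 × 0.01 = $55.74
Employee stock purchase plan: $47.37
Dental insurance premium: $23.84
(Employer's $197.11 toward employee stock purchase plan is not withheld from the employee.)
Total deductions = $195.08 + $278.68 + $305.99 + $1,249.47 + $55.74 + $47.37 + $23.84 = $2,156.17
Net pay = $5,573.62 − $2,156.17 = $3,417.45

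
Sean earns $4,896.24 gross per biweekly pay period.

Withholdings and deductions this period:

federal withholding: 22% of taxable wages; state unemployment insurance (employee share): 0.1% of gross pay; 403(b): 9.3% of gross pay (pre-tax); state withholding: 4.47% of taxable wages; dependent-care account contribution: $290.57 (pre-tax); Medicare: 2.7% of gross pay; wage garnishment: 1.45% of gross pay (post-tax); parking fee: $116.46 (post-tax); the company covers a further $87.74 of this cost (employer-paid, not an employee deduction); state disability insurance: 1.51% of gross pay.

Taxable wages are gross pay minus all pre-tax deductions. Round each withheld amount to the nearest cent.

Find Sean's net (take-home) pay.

403(b): $4,896.24 × 0.093 = $455.35
Dependent-care account contribution: $290.57
Pre-tax total = $455.35 + $290.57 = $745.92
Taxable wages = $4,896.24 − $745.92 = $4,150.32
State withholding: $4,150.32 × 0.0447 = $185.52
Federal withholding: $4,150.32 × 0.22 = $913.07
Medicare: $4,896.24 × 0.027 = $132.20
State unemployment insurance (employee share): $4,896.24 × 0.001 = $4.90
State disability insurance: $4,896.24 × 0.0151 = $73.93
Wage garnishment: $4,896.24 × 0.0145 = $71.00
Parking fee: $116.46
(Employer's $87.74 toward parking fee is not withheld from the employee.)
Total deductions = $455.35 + $290.57 + $185.52 + $913.07 + $132.20 + $4.90 + $73.93 + $71.00 + $116.46 = $2,243.00
Net pay = $4,896.24 − $2,243.00 = $2,653.24

$2,653.24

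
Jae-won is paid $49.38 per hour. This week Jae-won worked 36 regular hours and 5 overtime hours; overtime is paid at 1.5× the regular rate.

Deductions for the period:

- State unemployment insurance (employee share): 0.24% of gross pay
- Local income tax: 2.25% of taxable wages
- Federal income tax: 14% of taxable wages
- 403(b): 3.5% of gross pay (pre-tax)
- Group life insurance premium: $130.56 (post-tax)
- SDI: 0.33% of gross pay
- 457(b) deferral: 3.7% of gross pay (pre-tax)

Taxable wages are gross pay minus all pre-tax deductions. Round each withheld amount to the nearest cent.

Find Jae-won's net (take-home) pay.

$1,526.64

Regular pay: 36 × $49.38 = $1,777.68
Overtime pay: 5 × $49.38 × 1.5 = $370.35
Gross pay = $1,777.68 + $370.35 = $2,148.03
457(b) deferral: $2,148.03 × 0.037 = $79.48
403(b): $2,148.03 × 0.035 = $75.18
Pre-tax total = $79.48 + $75.18 = $154.66
Taxable wages = $2,148.03 − $154.66 = $1,993.37
Federal income tax: $1,993.37 × 0.14 = $279.07
Local income tax: $1,993.37 × 0.0225 = $44.85
State unemployment insurance (employee share): $2,148.03 × 0.0024 = $5.16
SDI: $2,148.03 × 0.0033 = $7.09
Group life insurance premium: $130.56
Total deductions = $79.48 + $75.18 + $279.07 + $44.85 + $5.16 + $7.09 + $130.56 = $621.39
Net pay = $2,148.03 − $621.39 = $1,526.64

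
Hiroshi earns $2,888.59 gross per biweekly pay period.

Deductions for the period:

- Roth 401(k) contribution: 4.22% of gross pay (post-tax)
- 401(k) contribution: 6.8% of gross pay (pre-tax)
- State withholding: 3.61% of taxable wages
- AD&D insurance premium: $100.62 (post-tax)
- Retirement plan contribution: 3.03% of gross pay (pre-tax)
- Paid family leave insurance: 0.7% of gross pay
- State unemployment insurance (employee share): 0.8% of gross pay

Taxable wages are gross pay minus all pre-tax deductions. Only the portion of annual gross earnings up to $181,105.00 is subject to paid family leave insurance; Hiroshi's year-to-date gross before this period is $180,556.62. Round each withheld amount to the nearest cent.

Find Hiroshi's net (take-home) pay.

401(k) contribution: $2,888.59 × 0.068 = $196.42
Retirement plan contribution: $2,888.59 × 0.0303 = $87.52
Pre-tax total = $196.42 + $87.52 = $283.94
Taxable wages = $2,888.59 − $283.94 = $2,604.65
State withholding: $2,604.65 × 0.0361 = $94.03
State unemployment insurance (employee share): $2,888.59 × 0.008 = $23.11
Paid family leave insurance: only $181,105.00 − $180,556.62 = $548.38 of this check is subject → $548.38 × 0.007 = $3.84
AD&D insurance premium: $100.62
Roth 401(k) contribution: $2,888.59 × 0.0422 = $121.90
Total deductions = $196.42 + $87.52 + $94.03 + $23.11 + $3.84 + $100.62 + $121.90 = $627.44
Net pay = $2,888.59 − $627.44 = $2,261.15

$2,261.15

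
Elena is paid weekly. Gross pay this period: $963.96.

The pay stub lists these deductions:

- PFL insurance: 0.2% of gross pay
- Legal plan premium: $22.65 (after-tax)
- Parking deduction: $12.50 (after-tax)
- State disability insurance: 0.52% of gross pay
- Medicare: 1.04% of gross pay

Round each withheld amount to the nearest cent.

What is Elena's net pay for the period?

$911.84

PFL insurance: $963.96 × 0.002 = $1.93
Medicare: $963.96 × 0.0104 = $10.03
State disability insurance: $963.96 × 0.0052 = $5.01
Parking deduction: $12.50
Legal plan premium: $22.65
Total deductions = $1.93 + $10.03 + $5.01 + $12.50 + $22.65 = $52.12
Net pay = $963.96 − $52.12 = $911.84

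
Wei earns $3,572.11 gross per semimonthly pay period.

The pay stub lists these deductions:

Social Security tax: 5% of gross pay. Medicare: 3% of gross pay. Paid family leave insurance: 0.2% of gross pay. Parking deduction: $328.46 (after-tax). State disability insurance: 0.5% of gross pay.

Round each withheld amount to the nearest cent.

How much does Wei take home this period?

$2,932.88

State disability insurance: $3,572.11 × 0.005 = $17.86
Social Security tax: $3,572.11 × 0.05 = $178.61
Medicare: $3,572.11 × 0.03 = $107.16
Paid family leave insurance: $3,572.11 × 0.002 = $7.14
Parking deduction: $328.46
Total deductions = $17.86 + $178.61 + $107.16 + $7.14 + $328.46 = $639.23
Net pay = $3,572.11 − $639.23 = $2,932.88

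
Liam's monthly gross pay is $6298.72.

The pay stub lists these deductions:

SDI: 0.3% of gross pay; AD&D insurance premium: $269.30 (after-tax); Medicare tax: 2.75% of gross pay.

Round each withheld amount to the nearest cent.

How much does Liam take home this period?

$5837.31

SDI: $6298.72 × 0.003 = $18.90
Medicare tax: $6298.72 × 0.0275 = $173.21
AD&D insurance premium: $269.30
Total deductions = $18.90 + $173.21 + $269.30 = $461.41
Net pay = $6298.72 − $461.41 = $5837.31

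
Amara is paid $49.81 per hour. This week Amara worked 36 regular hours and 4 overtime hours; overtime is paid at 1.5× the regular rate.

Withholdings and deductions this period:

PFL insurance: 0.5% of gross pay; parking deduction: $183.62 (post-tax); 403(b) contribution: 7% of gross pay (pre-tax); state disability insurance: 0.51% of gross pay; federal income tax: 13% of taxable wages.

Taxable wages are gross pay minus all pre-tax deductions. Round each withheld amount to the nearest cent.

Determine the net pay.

$1,487.90

Regular pay: 36 × $49.81 = $1,793.16
Overtime pay: 4 × $49.81 × 1.5 = $298.86
Gross pay = $1,793.16 + $298.86 = $2,092.02
403(b) contribution: $2,092.02 × 0.07 = $146.44
Taxable wages = $2,092.02 − $146.44 = $1,945.58
Federal income tax: $1,945.58 × 0.13 = $252.93
PFL insurance: $2,092.02 × 0.005 = $10.46
State disability insurance: $2,092.02 × 0.0051 = $10.67
Parking deduction: $183.62
Total deductions = $146.44 + $252.93 + $10.46 + $10.67 + $183.62 = $604.12
Net pay = $2,092.02 − $604.12 = $1,487.90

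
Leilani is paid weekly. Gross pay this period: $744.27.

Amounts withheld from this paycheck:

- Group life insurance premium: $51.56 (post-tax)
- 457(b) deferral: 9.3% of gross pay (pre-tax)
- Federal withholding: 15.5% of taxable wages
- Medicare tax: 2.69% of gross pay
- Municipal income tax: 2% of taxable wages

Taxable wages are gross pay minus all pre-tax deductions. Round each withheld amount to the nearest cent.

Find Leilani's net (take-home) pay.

457(b) deferral: $744.27 × 0.093 = $69.22
Taxable wages = $744.27 − $69.22 = $675.05
Municipal income tax: $675.05 × 0.02 = $13.50
Federal withholding: $675.05 × 0.155 = $104.63
Medicare tax: $744.27 × 0.0269 = $20.02
Group life insurance premium: $51.56
Total deductions = $69.22 + $13.50 + $104.63 + $20.02 + $51.56 = $258.93
Net pay = $744.27 − $258.93 = $485.34

$485.34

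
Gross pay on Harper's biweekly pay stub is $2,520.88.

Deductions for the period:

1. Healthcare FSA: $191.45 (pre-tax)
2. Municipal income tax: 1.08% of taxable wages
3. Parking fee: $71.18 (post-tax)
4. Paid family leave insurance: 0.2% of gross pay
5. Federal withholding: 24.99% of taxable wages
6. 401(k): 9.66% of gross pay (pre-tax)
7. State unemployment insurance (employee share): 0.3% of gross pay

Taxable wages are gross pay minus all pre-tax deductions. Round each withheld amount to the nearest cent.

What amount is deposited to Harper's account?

$1,458.33

Healthcare FSA: $191.45
401(k): $2,520.88 × 0.0966 = $243.52
Pre-tax total = $191.45 + $243.52 = $434.97
Taxable wages = $2,520.88 − $434.97 = $2,085.91
Federal withholding: $2,085.91 × 0.2499 = $521.27
Municipal income tax: $2,085.91 × 0.0108 = $22.53
State unemployment insurance (employee share): $2,520.88 × 0.003 = $7.56
Paid family leave insurance: $2,520.88 × 0.002 = $5.04
Parking fee: $71.18
Total deductions = $191.45 + $243.52 + $521.27 + $22.53 + $7.56 + $5.04 + $71.18 = $1,062.55
Net pay = $2,520.88 − $1,062.55 = $1,458.33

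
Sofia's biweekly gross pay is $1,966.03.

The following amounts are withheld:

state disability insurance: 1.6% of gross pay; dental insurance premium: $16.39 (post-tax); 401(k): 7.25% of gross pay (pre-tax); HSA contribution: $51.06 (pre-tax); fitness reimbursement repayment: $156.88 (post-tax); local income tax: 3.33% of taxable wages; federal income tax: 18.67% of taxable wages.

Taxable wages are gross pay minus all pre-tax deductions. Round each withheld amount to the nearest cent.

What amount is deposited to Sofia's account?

$1,177.77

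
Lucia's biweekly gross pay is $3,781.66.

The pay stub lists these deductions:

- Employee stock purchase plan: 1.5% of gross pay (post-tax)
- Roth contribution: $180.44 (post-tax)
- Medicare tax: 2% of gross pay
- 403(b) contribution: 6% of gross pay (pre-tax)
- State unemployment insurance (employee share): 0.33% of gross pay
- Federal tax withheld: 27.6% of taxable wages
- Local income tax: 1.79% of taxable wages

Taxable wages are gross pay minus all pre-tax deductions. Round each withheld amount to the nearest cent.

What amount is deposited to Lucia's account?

$2,184.75

403(b) contribution: $3,781.66 × 0.06 = $226.90
Taxable wages = $3,781.66 − $226.90 = $3,554.76
Federal tax withheld: $3,554.76 × 0.276 = $981.11
Local income tax: $3,554.76 × 0.0179 = $63.63
State unemployment insurance (employee share): $3,781.66 × 0.0033 = $12.48
Medicare tax: $3,781.66 × 0.02 = $75.63
Employee stock purchase plan: $3,781.66 × 0.015 = $56.72
Roth contribution: $180.44
Total deductions = $226.90 + $981.11 + $63.63 + $12.48 + $75.63 + $56.72 + $180.44 = $1,596.91
Net pay = $3,781.66 − $1,596.91 = $2,184.75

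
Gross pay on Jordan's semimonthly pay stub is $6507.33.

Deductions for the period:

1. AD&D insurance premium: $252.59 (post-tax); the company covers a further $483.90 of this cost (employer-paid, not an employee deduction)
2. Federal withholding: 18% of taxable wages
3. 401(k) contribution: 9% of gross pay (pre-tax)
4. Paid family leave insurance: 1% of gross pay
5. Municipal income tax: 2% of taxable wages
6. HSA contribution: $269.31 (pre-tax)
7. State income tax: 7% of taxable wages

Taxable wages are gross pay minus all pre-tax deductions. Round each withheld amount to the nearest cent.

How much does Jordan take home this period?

$3808.56

HSA contribution: $269.31
401(k) contribution: $6507.33 × 0.09 = $585.66
Pre-tax total = $269.31 + $585.66 = $854.97
Taxable wages = $6507.33 − $854.97 = $5652.36
State income tax: $5652.36 × 0.07 = $395.67
Municipal income tax: $5652.36 × 0.02 = $113.05
Federal withholding: $5652.36 × 0.18 = $1017.42
Paid family leave insurance: $6507.33 × 0.01 = $65.07
AD&D insurance premium: $252.59
(Employer's $483.90 toward AD&D insurance premium is not withheld from the employee.)
Total deductions = $269.31 + $585.66 + $395.67 + $113.05 + $1017.42 + $65.07 + $252.59 = $2698.77
Net pay = $6507.33 − $2698.77 = $3808.56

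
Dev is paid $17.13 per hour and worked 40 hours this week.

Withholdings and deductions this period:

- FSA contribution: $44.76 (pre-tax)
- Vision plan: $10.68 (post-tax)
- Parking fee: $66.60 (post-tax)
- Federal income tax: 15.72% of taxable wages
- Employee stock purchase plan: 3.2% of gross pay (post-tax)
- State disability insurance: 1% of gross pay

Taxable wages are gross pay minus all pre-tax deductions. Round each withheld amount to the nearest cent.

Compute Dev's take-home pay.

Gross pay: 40 × $17.13 = $685.20
FSA contribution: $44.76
Taxable wages = $685.20 − $44.76 = $640.44
Federal income tax: $640.44 × 0.1572 = $100.68
State disability insurance: $685.20 × 0.01 = $6.85
Employee stock purchase plan: $685.20 × 0.032 = $21.93
Parking fee: $66.60
Vision plan: $10.68
Total deductions = $44.76 + $100.68 + $6.85 + $21.93 + $66.60 + $10.68 = $251.50
Net pay = $685.20 − $251.50 = $433.70

$433.70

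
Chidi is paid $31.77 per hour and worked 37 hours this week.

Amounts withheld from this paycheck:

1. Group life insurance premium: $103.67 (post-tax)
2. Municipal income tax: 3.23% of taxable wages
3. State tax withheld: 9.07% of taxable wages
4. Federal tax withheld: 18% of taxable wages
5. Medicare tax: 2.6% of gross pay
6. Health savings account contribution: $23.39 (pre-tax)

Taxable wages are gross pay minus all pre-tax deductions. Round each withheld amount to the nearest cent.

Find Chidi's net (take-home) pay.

$668.78

Gross pay: 37 × $31.77 = $1175.49
Health savings account contribution: $23.39
Taxable wages = $1175.49 − $23.39 = $1152.10
Federal tax withheld: $1152.10 × 0.18 = $207.38
State tax withheld: $1152.10 × 0.0907 = $104.50
Municipal income tax: $1152.10 × 0.0323 = $37.21
Medicare tax: $1175.49 × 0.026 = $30.56
Group life insurance premium: $103.67
Total deductions = $23.39 + $207.38 + $104.50 + $37.21 + $30.56 + $103.67 = $506.71
Net pay = $1175.49 − $506.71 = $668.78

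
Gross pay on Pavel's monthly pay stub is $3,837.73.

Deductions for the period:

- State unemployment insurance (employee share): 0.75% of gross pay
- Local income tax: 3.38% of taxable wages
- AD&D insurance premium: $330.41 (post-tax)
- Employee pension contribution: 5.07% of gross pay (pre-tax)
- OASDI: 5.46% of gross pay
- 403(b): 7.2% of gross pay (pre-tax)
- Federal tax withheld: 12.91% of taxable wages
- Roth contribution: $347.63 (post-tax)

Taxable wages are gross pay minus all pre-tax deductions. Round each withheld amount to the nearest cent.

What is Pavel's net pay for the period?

$1,902.02

403(b): $3,837.73 × 0.072 = $276.32
Employee pension contribution: $3,837.73 × 0.0507 = $194.57
Pre-tax total = $276.32 + $194.57 = $470.89
Taxable wages = $3,837.73 − $470.89 = $3,366.84
Federal tax withheld: $3,366.84 × 0.1291 = $434.66
Local income tax: $3,366.84 × 0.0338 = $113.80
State unemployment insurance (employee share): $3,837.73 × 0.0075 = $28.78
OASDI: $3,837.73 × 0.0546 = $209.54
Roth contribution: $347.63
AD&D insurance premium: $330.41
Total deductions = $276.32 + $194.57 + $434.66 + $113.80 + $28.78 + $209.54 + $347.63 + $330.41 = $1,935.71
Net pay = $3,837.73 − $1,935.71 = $1,902.02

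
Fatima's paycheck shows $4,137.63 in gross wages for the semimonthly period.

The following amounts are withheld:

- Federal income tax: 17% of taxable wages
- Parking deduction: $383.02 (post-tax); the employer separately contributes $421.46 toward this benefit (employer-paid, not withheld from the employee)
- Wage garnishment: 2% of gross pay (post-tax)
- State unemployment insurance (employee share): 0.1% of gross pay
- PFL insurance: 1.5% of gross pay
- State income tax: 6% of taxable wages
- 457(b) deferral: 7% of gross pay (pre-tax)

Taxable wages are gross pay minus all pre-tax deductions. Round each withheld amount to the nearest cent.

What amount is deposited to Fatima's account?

457(b) deferral: $4,137.63 × 0.07 = $289.63
Taxable wages = $4,137.63 − $289.63 = $3,848.00
State income tax: $3,848.00 × 0.06 = $230.88
Federal income tax: $3,848.00 × 0.17 = $654.16
State unemployment insurance (employee share): $4,137.63 × 0.001 = $4.14
PFL insurance: $4,137.63 × 0.015 = $62.06
Wage garnishment: $4,137.63 × 0.02 = $82.75
Parking deduction: $383.02
(Employer's $421.46 toward parking deduction is not withheld from the employee.)
Total deductions = $289.63 + $230.88 + $654.16 + $4.14 + $62.06 + $82.75 + $383.02 = $1,706.64
Net pay = $4,137.63 − $1,706.64 = $2,430.99

$2,430.99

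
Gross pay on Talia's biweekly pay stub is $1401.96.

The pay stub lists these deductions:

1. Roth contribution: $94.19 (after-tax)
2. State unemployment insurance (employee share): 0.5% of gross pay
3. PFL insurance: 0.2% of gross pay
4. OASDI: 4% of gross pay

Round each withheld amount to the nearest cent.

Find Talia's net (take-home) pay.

$1241.88

OASDI: $1401.96 × 0.04 = $56.08
PFL insurance: $1401.96 × 0.002 = $2.80
State unemployment insurance (employee share): $1401.96 × 0.005 = $7.01
Roth contribution: $94.19
Total deductions = $56.08 + $2.80 + $7.01 + $94.19 = $160.08
Net pay = $1401.96 − $160.08 = $1241.88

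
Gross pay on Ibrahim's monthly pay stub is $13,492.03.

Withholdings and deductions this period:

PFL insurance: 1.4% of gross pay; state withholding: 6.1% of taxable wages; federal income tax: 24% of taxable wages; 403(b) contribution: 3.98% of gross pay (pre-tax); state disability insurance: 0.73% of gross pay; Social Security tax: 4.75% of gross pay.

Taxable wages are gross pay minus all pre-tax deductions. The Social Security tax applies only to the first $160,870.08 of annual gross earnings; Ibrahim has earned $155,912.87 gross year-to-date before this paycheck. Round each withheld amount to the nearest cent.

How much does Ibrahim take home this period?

$8,532.73

403(b) contribution: $13,492.03 × 0.0398 = $536.98
Taxable wages = $13,492.03 − $536.98 = $12,955.05
Federal income tax: $12,955.05 × 0.24 = $3,109.21
State withholding: $12,955.05 × 0.061 = $790.26
State disability insurance: $13,492.03 × 0.0073 = $98.49
PFL insurance: $13,492.03 × 0.014 = $188.89
Social Security tax: only $160,870.08 − $155,912.87 = $4,957.21 of this check is subject → $4,957.21 × 0.0475 = $235.47
Total deductions = $536.98 + $3,109.21 + $790.26 + $98.49 + $188.89 + $235.47 = $4,959.30
Net pay = $13,492.03 − $4,959.30 = $8,532.73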